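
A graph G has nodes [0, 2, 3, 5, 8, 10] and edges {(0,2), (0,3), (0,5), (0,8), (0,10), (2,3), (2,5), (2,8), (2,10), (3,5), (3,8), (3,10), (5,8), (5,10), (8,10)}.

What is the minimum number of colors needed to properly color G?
Clique number ω(G) = 6 (lower bound: χ ≥ ω).
The clique on [0, 2, 3, 5, 8, 10] has size 6, forcing χ ≥ 6, and the coloring below uses 6 colors, so χ(G) = 6.
A valid 6-coloring: color 1: [10]; color 2: [0]; color 3: [2]; color 4: [8]; color 5: [3]; color 6: [5].

χ(G) = 6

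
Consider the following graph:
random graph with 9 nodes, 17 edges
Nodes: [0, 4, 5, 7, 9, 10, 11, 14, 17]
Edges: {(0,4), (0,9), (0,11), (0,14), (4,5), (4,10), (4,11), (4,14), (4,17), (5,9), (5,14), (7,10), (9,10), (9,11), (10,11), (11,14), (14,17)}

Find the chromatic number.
Clique number ω(G) = 4 (lower bound: χ ≥ ω).
The clique on [0, 4, 11, 14] has size 4, forcing χ ≥ 4, and the coloring below uses 4 colors, so χ(G) = 4.
A valid 4-coloring: color 1: [4, 7, 9]; color 2: [10, 14]; color 3: [5, 11, 17]; color 4: [0].

χ(G) = 4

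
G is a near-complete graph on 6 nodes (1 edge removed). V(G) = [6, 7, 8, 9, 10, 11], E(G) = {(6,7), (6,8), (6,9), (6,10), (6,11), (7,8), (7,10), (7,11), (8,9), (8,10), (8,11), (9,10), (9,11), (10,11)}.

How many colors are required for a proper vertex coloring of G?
Clique number ω(G) = 5 (lower bound: χ ≥ ω).
The clique on [6, 8, 9, 10, 11] has size 5, forcing χ ≥ 5, and the coloring below uses 5 colors, so χ(G) = 5.
A valid 5-coloring: color 1: [10]; color 2: [6]; color 3: [8]; color 4: [11]; color 5: [7, 9].

χ(G) = 5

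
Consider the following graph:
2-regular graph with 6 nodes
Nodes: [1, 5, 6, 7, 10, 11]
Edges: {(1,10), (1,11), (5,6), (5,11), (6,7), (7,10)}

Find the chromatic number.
χ(G) = 2

Clique number ω(G) = 2 (lower bound: χ ≥ ω).
The graph is bipartite (no odd cycle), so 2 colors suffice: χ(G) = 2.
A valid 2-coloring: color 1: [1, 5, 7]; color 2: [6, 10, 11].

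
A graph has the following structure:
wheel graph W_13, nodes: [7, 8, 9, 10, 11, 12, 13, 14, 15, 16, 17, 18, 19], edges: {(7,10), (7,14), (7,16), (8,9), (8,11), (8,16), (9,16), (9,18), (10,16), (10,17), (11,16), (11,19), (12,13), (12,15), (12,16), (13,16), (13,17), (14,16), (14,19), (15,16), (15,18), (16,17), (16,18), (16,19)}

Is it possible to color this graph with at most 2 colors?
No, G is not 2-colorable

The clique on vertices [7, 10, 16] has size 3 > 2, so it alone needs 3 colors.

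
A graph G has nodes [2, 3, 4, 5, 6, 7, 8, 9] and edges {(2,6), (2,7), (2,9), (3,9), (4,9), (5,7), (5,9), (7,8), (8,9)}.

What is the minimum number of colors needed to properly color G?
Clique number ω(G) = 2 (lower bound: χ ≥ ω).
The graph is bipartite (no odd cycle), so 2 colors suffice: χ(G) = 2.
A valid 2-coloring: color 1: [6, 7, 9]; color 2: [2, 3, 4, 5, 8].

χ(G) = 2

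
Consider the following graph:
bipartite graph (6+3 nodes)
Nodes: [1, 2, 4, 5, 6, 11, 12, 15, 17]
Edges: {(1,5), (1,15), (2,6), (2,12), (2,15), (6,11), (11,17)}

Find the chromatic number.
χ(G) = 2

Clique number ω(G) = 2 (lower bound: χ ≥ ω).
The graph is bipartite (no odd cycle), so 2 colors suffice: χ(G) = 2.
A valid 2-coloring: color 1: [1, 2, 4, 11]; color 2: [5, 6, 12, 15, 17].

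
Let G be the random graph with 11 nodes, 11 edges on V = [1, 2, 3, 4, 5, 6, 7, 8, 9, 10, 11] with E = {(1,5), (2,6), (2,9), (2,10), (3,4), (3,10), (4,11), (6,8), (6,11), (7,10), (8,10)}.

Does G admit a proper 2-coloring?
Yes, G is 2-colorable

A valid 2-coloring: color 1: [4, 5, 6, 9, 10]; color 2: [1, 2, 3, 7, 8, 11].
(χ(G) = 2 ≤ 2.)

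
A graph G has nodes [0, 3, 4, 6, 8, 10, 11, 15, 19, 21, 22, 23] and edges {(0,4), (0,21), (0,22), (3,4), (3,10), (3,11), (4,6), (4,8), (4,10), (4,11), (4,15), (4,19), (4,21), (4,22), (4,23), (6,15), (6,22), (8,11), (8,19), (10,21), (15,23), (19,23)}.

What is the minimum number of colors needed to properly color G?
χ(G) = 4

Clique number ω(G) = 3 (lower bound: χ ≥ ω).
Odd cycle [22, 0, 21, 10, 3, 11, 8, 19, 23, 15, 6] needs 3 colors (χ ≥ 3).
Vertex 4 is adjacent to every vertex of [0, 3, 6, 8, 10, 11, 15, 19, 21, 22, 23], which already need 3 colors among themselves, so 4 needs a new color (χ ≥ 4).
The coloring below uses 4 colors, so χ(G) = 4.
A valid 4-coloring: color 1: [4]; color 2: [3, 8, 15, 21, 22]; color 3: [0, 6, 10, 11, 19]; color 4: [23].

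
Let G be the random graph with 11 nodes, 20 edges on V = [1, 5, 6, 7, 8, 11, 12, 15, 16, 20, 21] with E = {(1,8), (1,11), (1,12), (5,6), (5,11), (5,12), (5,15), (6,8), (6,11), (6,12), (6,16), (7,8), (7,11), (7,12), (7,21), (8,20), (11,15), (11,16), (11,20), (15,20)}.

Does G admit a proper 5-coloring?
A valid 5-coloring: color 1: [8, 11, 12, 21]; color 2: [1, 6, 7, 15]; color 3: [5, 16, 20].
(χ(G) = 3 ≤ 5.)

Yes, G is 5-colorable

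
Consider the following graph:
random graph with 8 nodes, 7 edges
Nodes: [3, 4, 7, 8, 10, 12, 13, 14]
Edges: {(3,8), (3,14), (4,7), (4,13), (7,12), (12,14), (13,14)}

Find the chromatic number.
χ(G) = 3

Clique number ω(G) = 2 (lower bound: χ ≥ ω).
Odd cycle [4, 7, 12, 14, 13] needs 3 colors (χ ≥ 3).
The coloring below uses 3 colors, so χ(G) = 3.
A valid 3-coloring: color 1: [4, 8, 10, 14]; color 2: [3, 12, 13]; color 3: [7].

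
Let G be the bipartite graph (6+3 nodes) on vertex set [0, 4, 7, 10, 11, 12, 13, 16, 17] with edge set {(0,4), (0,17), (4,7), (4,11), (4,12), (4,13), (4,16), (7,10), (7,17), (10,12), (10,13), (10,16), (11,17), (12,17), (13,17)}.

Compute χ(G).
Clique number ω(G) = 2 (lower bound: χ ≥ ω).
The graph is bipartite (no odd cycle), so 2 colors suffice: χ(G) = 2.
A valid 2-coloring: color 1: [4, 10, 17]; color 2: [0, 7, 11, 12, 13, 16].

χ(G) = 2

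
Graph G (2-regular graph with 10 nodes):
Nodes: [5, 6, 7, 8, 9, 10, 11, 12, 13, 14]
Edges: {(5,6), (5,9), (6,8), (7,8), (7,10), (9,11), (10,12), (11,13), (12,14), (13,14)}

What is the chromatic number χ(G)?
χ(G) = 2

Clique number ω(G) = 2 (lower bound: χ ≥ ω).
The graph is bipartite (no odd cycle), so 2 colors suffice: χ(G) = 2.
A valid 2-coloring: color 1: [6, 7, 9, 12, 13]; color 2: [5, 8, 10, 11, 14].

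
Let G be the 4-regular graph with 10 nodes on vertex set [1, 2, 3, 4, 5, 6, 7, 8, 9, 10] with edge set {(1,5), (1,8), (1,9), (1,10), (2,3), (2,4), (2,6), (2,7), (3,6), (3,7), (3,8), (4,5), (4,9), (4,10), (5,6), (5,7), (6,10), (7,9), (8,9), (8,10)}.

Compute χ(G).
χ(G) = 3

Clique number ω(G) = 3 (lower bound: χ ≥ ω).
The clique on [1, 8, 9] has size 3, forcing χ ≥ 3, and the coloring below uses 3 colors, so χ(G) = 3.
A valid 3-coloring: color 1: [1, 3, 4]; color 2: [6, 7, 8]; color 3: [2, 5, 9, 10].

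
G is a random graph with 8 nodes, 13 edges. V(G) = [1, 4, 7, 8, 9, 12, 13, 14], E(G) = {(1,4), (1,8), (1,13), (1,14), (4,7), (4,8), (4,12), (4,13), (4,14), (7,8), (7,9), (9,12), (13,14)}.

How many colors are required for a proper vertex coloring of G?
Clique number ω(G) = 4 (lower bound: χ ≥ ω).
The clique on [1, 4, 13, 14] has size 4, forcing χ ≥ 4, and the coloring below uses 4 colors, so χ(G) = 4.
A valid 4-coloring: color 1: [4, 9]; color 2: [1, 7, 12]; color 3: [8, 14]; color 4: [13].

χ(G) = 4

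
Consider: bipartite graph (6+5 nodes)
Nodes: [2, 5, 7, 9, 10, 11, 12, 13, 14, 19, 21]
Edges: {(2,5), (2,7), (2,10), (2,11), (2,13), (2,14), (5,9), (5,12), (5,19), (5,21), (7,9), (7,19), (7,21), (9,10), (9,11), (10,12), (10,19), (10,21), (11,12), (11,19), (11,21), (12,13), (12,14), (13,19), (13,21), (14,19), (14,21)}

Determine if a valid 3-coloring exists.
Yes, G is 3-colorable

A valid 3-coloring: color 1: [2, 9, 12, 19, 21]; color 2: [5, 7, 10, 11, 13, 14].
(χ(G) = 2 ≤ 3.)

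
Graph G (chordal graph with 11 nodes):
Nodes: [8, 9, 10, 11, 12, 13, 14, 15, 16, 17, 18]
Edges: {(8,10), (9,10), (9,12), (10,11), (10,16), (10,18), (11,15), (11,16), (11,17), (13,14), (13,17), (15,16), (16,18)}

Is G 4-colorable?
Yes, G is 4-colorable

A valid 4-coloring: color 1: [10, 12, 14, 15, 17]; color 2: [8, 9, 11, 13, 18]; color 3: [16].
(χ(G) = 3 ≤ 4.)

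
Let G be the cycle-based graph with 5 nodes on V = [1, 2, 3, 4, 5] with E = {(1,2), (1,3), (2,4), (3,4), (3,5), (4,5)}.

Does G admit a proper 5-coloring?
A valid 5-coloring: color 1: [2, 3]; color 2: [1, 4]; color 3: [5].
(χ(G) = 3 ≤ 5.)

Yes, G is 5-colorable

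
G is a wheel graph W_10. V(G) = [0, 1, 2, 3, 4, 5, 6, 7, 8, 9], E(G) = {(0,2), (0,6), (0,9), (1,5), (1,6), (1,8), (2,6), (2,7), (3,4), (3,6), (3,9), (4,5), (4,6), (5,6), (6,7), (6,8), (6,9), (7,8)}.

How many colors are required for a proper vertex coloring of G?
χ(G) = 4

Clique number ω(G) = 3 (lower bound: χ ≥ ω).
Odd cycle [0, 2, 7, 8, 1, 5, 4, 3, 9] needs 3 colors (χ ≥ 3).
Vertex 6 is adjacent to every vertex of [0, 1, 2, 3, 4, 5, 7, 8, 9], which already need 3 colors among themselves, so 6 needs a new color (χ ≥ 4).
The coloring below uses 4 colors, so χ(G) = 4.
A valid 4-coloring: color 1: [6]; color 2: [0, 1, 3, 7]; color 3: [2, 5, 8, 9]; color 4: [4].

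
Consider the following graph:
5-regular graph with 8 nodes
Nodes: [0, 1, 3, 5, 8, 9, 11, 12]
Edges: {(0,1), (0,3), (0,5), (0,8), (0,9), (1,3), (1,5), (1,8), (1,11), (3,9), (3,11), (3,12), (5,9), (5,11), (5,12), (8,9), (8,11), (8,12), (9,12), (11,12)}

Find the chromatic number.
χ(G) = 4

Clique number ω(G) = 3 (lower bound: χ ≥ ω).
Odd cycle [1, 11, 12, 9, 0] needs 3 colors (χ ≥ 3).
Vertex 3 is adjacent to every vertex of [0, 1, 9, 11, 12], which already need 3 colors among themselves, so 3 needs a new color (χ ≥ 4).
The coloring below uses 4 colors, so χ(G) = 4.
A valid 4-coloring: color 1: [1, 9]; color 2: [0, 12]; color 3: [3, 5, 8]; color 4: [11].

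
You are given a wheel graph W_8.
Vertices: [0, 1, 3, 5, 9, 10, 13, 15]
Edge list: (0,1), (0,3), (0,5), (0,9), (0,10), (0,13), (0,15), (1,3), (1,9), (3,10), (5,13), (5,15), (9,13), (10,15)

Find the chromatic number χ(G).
Clique number ω(G) = 3 (lower bound: χ ≥ ω).
Odd cycle [13, 5, 15, 10, 3, 1, 9] needs 3 colors (χ ≥ 3).
Vertex 0 is adjacent to every vertex of [1, 3, 5, 9, 10, 13, 15], which already need 3 colors among themselves, so 0 needs a new color (χ ≥ 4).
The coloring below uses 4 colors, so χ(G) = 4.
A valid 4-coloring: color 1: [0]; color 2: [1, 13, 15]; color 3: [5, 9, 10]; color 4: [3].

χ(G) = 4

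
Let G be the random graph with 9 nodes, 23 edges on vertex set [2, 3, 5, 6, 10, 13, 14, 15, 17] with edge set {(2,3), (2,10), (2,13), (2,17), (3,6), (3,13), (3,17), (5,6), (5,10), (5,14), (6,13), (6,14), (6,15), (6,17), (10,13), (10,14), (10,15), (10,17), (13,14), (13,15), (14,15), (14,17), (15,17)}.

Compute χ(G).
χ(G) = 4

Clique number ω(G) = 4 (lower bound: χ ≥ ω).
The clique on [10, 14, 15, 17] has size 4, forcing χ ≥ 4, and the coloring below uses 4 colors, so χ(G) = 4.
A valid 4-coloring: color 1: [5, 13, 17]; color 2: [6, 10]; color 3: [2, 14]; color 4: [3, 15].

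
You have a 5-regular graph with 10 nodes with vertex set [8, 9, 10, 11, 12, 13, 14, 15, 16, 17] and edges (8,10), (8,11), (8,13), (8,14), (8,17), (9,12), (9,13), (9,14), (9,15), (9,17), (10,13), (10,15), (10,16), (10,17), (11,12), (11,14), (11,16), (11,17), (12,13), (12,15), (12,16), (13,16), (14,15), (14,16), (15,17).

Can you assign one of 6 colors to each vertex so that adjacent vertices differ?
A valid 6-coloring: color 1: [10, 12, 14]; color 2: [11, 13, 15]; color 3: [16, 17]; color 4: [8, 9].
(χ(G) = 4 ≤ 6.)

Yes, G is 6-colorable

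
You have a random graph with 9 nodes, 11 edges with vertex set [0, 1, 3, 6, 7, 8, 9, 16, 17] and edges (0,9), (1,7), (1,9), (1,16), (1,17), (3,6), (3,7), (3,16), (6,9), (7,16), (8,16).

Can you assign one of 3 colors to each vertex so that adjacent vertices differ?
A valid 3-coloring: color 1: [9, 16, 17]; color 2: [0, 1, 3, 8]; color 3: [6, 7].
(χ(G) = 3 ≤ 3.)

Yes, G is 3-colorable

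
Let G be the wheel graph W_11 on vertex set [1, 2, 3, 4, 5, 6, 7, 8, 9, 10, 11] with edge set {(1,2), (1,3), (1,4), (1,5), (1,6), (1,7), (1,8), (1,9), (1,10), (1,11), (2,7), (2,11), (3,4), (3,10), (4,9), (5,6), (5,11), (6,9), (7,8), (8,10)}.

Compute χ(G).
χ(G) = 3

Clique number ω(G) = 3 (lower bound: χ ≥ ω).
The clique on [1, 2, 11] has size 3, forcing χ ≥ 3, and the coloring below uses 3 colors, so χ(G) = 3.
A valid 3-coloring: color 1: [1]; color 2: [2, 3, 5, 8, 9]; color 3: [4, 6, 7, 10, 11].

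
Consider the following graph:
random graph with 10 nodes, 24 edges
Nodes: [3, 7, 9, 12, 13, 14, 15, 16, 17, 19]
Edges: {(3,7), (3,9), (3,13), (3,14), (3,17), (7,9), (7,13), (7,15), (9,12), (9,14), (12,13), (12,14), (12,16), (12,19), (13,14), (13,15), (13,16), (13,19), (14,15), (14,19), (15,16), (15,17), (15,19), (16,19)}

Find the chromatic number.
Clique number ω(G) = 4 (lower bound: χ ≥ ω).
The clique on [12, 13, 16, 19] has size 4, forcing χ ≥ 4, and the coloring below uses 4 colors, so χ(G) = 4.
A valid 4-coloring: color 1: [9, 13, 17]; color 2: [3, 12, 15]; color 3: [7, 14, 16]; color 4: [19].

χ(G) = 4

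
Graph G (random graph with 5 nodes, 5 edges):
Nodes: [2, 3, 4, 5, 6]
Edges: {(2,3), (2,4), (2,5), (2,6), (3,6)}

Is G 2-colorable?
No, G is not 2-colorable

The clique on vertices [2, 3, 6] has size 3 > 2, so it alone needs 3 colors.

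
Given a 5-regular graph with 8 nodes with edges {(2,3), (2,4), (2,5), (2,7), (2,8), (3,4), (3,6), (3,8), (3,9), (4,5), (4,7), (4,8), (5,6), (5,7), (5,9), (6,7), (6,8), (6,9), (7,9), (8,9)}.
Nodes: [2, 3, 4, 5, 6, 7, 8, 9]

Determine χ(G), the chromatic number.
χ(G) = 4

Clique number ω(G) = 4 (lower bound: χ ≥ ω).
The clique on [3, 6, 8, 9] has size 4, forcing χ ≥ 4, and the coloring below uses 4 colors, so χ(G) = 4.
A valid 4-coloring: color 1: [4, 6]; color 2: [5, 8]; color 3: [3, 7]; color 4: [2, 9].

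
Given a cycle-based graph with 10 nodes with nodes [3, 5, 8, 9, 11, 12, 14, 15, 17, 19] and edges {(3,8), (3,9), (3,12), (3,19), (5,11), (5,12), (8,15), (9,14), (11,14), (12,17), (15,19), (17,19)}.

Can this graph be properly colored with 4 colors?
A valid 4-coloring: color 1: [3, 5, 14, 15, 17]; color 2: [8, 9, 11, 12, 19].
(χ(G) = 2 ≤ 4.)

Yes, G is 4-colorable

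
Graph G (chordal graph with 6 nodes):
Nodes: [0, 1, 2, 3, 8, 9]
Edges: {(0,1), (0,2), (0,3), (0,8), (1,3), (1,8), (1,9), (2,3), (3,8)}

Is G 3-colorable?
The clique on vertices [0, 1, 3, 8] has size 4 > 3, so it alone needs 4 colors.

No, G is not 3-colorable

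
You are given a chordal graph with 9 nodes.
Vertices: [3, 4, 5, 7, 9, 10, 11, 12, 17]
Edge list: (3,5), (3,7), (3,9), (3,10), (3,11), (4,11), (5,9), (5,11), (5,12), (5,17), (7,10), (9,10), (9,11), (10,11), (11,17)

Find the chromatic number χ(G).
χ(G) = 4

Clique number ω(G) = 4 (lower bound: χ ≥ ω).
The clique on [3, 9, 10, 11] has size 4, forcing χ ≥ 4, and the coloring below uses 4 colors, so χ(G) = 4.
A valid 4-coloring: color 1: [7, 11, 12]; color 2: [3, 4, 17]; color 3: [5, 10]; color 4: [9].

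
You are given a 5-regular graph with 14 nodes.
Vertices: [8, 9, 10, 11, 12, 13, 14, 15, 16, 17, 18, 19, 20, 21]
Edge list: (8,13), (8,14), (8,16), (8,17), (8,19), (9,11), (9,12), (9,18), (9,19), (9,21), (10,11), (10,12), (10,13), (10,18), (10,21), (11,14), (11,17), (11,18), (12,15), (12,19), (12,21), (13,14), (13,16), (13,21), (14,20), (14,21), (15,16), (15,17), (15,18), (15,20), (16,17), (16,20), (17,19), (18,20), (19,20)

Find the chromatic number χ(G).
Clique number ω(G) = 3 (lower bound: χ ≥ ω).
Suppose a proper 3-coloring c exists. The clique [8, 13, 14] takes 3 distinct colors; by symmetry let c(8) = 1, c(13) = 2, c(14) = 3.
- Vertex 16: neighbors [8, 13] already have colors [1, 2] ⇒ c(16) = 3.
- Vertex 17: neighbors [8, 16] already have colors [1, 3] ⇒ c(17) = 2.
- Vertex 11: neighbors [17, 14] already have colors [2, 3] ⇒ c(11) = 1.
- Vertex 10: neighbors [11, 13] already have colors [1, 2] ⇒ c(10) = 3.
- Vertex 15: neighbors [17, 16] already have colors [2, 3] ⇒ c(15) = 1.
- Vertex 12: neighbors [15, 10] already have colors [1, 3] ⇒ c(12) = 2.
- Vertex 9: neighbors [11, 12] already have colors [1, 2] ⇒ c(9) = 3.
- Vertex 19: neighbors [8, 12, 9] already have colors [1, 2, 3] — all 3 colors blocked. Contradiction.
The forced assignments end in a contradiction, so G has no proper 3-coloring (χ ≥ 4).
The coloring below uses 4 colors, so χ(G) = 4.
A valid 4-coloring: color 1: [8, 11, 15, 21]; color 2: [10, 14, 16, 19]; color 3: [9, 13, 17, 20]; color 4: [12, 18].

χ(G) = 4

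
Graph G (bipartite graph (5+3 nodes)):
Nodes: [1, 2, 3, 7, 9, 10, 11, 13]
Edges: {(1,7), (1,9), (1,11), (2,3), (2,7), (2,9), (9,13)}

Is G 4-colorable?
A valid 4-coloring: color 1: [3, 7, 9, 10, 11]; color 2: [1, 2, 13].
(χ(G) = 2 ≤ 4.)

Yes, G is 4-colorable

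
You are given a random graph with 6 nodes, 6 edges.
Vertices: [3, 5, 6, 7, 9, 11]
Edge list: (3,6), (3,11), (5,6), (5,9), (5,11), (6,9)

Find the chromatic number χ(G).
χ(G) = 3

Clique number ω(G) = 3 (lower bound: χ ≥ ω).
The clique on [5, 6, 9] has size 3, forcing χ ≥ 3, and the coloring below uses 3 colors, so χ(G) = 3.
A valid 3-coloring: color 1: [6, 7, 11]; color 2: [3, 5]; color 3: [9].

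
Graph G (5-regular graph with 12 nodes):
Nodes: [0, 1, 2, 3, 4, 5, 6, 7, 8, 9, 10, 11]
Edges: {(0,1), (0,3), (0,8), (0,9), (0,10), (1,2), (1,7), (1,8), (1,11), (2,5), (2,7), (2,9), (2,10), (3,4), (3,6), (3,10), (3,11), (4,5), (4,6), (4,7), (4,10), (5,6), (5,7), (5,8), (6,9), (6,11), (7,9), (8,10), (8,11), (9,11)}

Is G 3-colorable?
No, G is not 3-colorable

Suppose a proper 3-coloring c exists. The clique [0, 1, 8] takes 3 distinct colors; by symmetry let c(0) = 1, c(1) = 2, c(8) = 3.
- Vertex 10: neighbors [0, 8] already have colors [1, 3] ⇒ c(10) = 2.
- Vertex 3: neighbors [0, 10] already have colors [1, 2] ⇒ c(3) = 3.
- Vertex 4: neighbors [10, 3] already have colors [2, 3] ⇒ c(4) = 1.
- Vertex 5: neighbors [4, 8] already have colors [1, 3] ⇒ c(5) = 2.
- Vertex 6: neighbors [4, 5, 3] already have colors [1, 2, 3] — all 3 colors blocked. Contradiction.
The forced assignments end in a contradiction, so G has no proper 3-coloring (χ ≥ 4).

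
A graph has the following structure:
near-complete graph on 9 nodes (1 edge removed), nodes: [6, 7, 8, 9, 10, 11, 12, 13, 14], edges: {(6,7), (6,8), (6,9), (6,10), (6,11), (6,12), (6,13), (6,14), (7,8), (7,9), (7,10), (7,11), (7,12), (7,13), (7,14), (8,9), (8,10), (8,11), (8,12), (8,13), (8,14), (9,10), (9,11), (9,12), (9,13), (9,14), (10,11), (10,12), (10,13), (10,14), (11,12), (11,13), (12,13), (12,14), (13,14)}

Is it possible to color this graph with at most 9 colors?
Yes, G is 9-colorable

A valid 9-coloring: color 1: [8]; color 2: [9]; color 3: [7]; color 4: [13]; color 5: [12]; color 6: [10]; color 7: [6]; color 8: [11, 14].
(χ(G) = 8 ≤ 9.)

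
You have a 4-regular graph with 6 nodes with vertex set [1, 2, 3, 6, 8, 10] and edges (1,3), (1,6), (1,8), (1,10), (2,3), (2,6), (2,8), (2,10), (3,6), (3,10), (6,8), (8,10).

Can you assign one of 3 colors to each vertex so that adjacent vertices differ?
A valid 3-coloring: color 1: [6, 10]; color 2: [1, 2]; color 3: [3, 8].
(χ(G) = 3 ≤ 3.)

Yes, G is 3-colorable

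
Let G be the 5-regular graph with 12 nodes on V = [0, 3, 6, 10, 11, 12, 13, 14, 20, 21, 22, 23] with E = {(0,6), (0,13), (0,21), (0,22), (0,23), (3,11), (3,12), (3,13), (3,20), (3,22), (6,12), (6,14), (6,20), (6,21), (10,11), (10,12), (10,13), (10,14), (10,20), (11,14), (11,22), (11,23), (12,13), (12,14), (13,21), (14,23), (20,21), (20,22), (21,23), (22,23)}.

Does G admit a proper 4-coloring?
A valid 4-coloring: color 1: [0, 11, 12, 20]; color 2: [3, 6, 10, 23]; color 3: [13, 14, 22]; color 4: [21].
(χ(G) = 4 ≤ 4.)

Yes, G is 4-colorable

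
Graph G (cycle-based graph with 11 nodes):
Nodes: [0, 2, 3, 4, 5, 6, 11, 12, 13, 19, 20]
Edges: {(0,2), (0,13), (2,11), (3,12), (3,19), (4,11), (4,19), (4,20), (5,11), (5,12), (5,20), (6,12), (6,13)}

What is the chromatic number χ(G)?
Clique number ω(G) = 2 (lower bound: χ ≥ ω).
Odd cycle [2, 0, 13, 6, 12, 3, 19, 4, 11] needs 3 colors (χ ≥ 3).
The coloring below uses 3 colors, so χ(G) = 3.
A valid 3-coloring: color 1: [2, 3, 4, 5, 13]; color 2: [0, 11, 12, 19, 20]; color 3: [6].

χ(G) = 3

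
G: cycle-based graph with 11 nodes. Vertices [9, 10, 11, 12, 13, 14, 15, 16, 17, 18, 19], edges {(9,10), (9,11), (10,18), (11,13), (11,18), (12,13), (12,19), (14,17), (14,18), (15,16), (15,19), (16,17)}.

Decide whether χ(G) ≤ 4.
Yes, G is 4-colorable

A valid 4-coloring: color 1: [9, 13, 15, 17, 18]; color 2: [10, 11, 14, 16, 19]; color 3: [12].
(χ(G) = 3 ≤ 4.)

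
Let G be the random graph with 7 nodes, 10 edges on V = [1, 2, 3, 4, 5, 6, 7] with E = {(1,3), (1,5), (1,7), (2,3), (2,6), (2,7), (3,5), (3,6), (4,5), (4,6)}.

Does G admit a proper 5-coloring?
A valid 5-coloring: color 1: [3, 4, 7]; color 2: [2, 5]; color 3: [1, 6].
(χ(G) = 3 ≤ 5.)

Yes, G is 5-colorable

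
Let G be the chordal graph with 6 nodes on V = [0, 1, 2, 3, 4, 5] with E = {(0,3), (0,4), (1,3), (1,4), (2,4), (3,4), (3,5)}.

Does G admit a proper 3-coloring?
Yes, G is 3-colorable

A valid 3-coloring: color 1: [4, 5]; color 2: [2, 3]; color 3: [0, 1].
(χ(G) = 3 ≤ 3.)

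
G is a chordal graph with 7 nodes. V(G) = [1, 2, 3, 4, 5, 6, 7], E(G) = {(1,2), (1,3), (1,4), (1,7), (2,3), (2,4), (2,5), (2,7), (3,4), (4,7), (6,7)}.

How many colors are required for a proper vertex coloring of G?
χ(G) = 4

Clique number ω(G) = 4 (lower bound: χ ≥ ω).
The clique on [1, 2, 3, 4] has size 4, forcing χ ≥ 4, and the coloring below uses 4 colors, so χ(G) = 4.
A valid 4-coloring: color 1: [2, 6]; color 2: [1, 5]; color 3: [3, 7]; color 4: [4].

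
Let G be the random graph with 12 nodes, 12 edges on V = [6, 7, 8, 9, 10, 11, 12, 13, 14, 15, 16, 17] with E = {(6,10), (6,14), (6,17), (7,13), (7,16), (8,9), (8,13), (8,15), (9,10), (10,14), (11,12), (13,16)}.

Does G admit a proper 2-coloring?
The clique on vertices [6, 10, 14] has size 3 > 2, so it alone needs 3 colors.

No, G is not 2-colorable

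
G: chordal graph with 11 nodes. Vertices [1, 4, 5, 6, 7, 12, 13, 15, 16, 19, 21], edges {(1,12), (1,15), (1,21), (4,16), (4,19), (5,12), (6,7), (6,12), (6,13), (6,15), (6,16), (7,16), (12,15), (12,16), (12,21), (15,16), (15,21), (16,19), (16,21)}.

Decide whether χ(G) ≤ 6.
Yes, G is 6-colorable

A valid 6-coloring: color 1: [1, 5, 13, 16]; color 2: [4, 7, 12]; color 3: [15, 19]; color 4: [6, 21].
(χ(G) = 4 ≤ 6.)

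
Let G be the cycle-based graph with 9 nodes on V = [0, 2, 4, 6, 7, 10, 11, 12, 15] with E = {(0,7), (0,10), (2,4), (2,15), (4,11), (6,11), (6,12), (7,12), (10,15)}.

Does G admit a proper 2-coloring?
No, G is not 2-colorable

Odd cycle [12, 7, 0, 10, 15, 2, 4, 11, 6] needs 3 colors (χ ≥ 3).
Hence χ(G) ≥ 3 > 2, so no proper 2-coloring exists.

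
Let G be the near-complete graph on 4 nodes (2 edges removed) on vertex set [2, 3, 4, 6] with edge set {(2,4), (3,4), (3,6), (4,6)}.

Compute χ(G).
Clique number ω(G) = 3 (lower bound: χ ≥ ω).
The clique on [3, 4, 6] has size 3, forcing χ ≥ 3, and the coloring below uses 3 colors, so χ(G) = 3.
A valid 3-coloring: color 1: [4]; color 2: [2, 3]; color 3: [6].

χ(G) = 3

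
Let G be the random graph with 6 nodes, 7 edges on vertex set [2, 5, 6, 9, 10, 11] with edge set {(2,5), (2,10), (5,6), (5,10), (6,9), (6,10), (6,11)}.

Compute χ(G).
χ(G) = 3

Clique number ω(G) = 3 (lower bound: χ ≥ ω).
The clique on [2, 5, 10] has size 3, forcing χ ≥ 3, and the coloring below uses 3 colors, so χ(G) = 3.
A valid 3-coloring: color 1: [2, 6]; color 2: [9, 10, 11]; color 3: [5].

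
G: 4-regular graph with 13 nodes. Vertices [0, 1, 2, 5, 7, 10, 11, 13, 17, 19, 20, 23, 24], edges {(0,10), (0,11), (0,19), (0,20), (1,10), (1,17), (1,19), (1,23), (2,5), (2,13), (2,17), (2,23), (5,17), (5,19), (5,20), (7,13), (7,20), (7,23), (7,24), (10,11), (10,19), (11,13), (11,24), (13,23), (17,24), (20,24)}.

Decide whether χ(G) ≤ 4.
Yes, G is 4-colorable

A valid 4-coloring: color 1: [0, 1, 5, 13, 24]; color 2: [10, 17, 20, 23]; color 3: [2, 7, 11, 19].
(χ(G) = 3 ≤ 4.)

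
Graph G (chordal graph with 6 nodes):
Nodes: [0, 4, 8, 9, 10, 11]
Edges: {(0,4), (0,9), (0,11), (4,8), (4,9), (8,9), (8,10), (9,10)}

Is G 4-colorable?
A valid 4-coloring: color 1: [9, 11]; color 2: [0, 8]; color 3: [4, 10].
(χ(G) = 3 ≤ 4.)

Yes, G is 4-colorable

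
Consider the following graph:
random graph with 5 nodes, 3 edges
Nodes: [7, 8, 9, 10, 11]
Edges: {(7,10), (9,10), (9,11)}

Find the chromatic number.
χ(G) = 2

Clique number ω(G) = 2 (lower bound: χ ≥ ω).
The graph is bipartite (no odd cycle), so 2 colors suffice: χ(G) = 2.
A valid 2-coloring: color 1: [8, 10, 11]; color 2: [7, 9].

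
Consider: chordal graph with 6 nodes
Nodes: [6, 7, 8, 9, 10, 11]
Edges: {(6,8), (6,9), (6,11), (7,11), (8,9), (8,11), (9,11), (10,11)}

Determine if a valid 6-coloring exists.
Yes, G is 6-colorable

A valid 6-coloring: color 1: [11]; color 2: [6, 7, 10]; color 3: [8]; color 4: [9].
(χ(G) = 4 ≤ 6.)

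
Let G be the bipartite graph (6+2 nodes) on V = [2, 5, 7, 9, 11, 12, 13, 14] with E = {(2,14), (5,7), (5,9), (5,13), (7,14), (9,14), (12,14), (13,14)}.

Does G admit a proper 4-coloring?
A valid 4-coloring: color 1: [5, 11, 14]; color 2: [2, 7, 9, 12, 13].
(χ(G) = 2 ≤ 4.)

Yes, G is 4-colorable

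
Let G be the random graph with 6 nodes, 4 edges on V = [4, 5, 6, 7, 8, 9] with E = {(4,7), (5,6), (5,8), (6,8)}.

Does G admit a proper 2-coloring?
The clique on vertices [5, 6, 8] has size 3 > 2, so it alone needs 3 colors.

No, G is not 2-colorable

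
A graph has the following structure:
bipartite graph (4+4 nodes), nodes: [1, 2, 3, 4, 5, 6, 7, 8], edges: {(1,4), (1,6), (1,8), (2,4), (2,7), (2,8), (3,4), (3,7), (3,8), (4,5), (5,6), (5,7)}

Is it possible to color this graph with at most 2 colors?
Yes, G is 2-colorable

A valid 2-coloring: color 1: [4, 6, 7, 8]; color 2: [1, 2, 3, 5].
(χ(G) = 2 ≤ 2.)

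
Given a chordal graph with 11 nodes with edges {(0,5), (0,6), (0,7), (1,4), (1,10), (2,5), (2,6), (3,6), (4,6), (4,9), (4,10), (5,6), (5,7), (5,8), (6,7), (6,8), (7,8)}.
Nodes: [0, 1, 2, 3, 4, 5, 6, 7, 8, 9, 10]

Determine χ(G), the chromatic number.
Clique number ω(G) = 4 (lower bound: χ ≥ ω).
The clique on [0, 5, 6, 7] has size 4, forcing χ ≥ 4, and the coloring below uses 4 colors, so χ(G) = 4.
A valid 4-coloring: color 1: [6, 9, 10]; color 2: [3, 4, 5]; color 3: [1, 2, 7]; color 4: [0, 8].

χ(G) = 4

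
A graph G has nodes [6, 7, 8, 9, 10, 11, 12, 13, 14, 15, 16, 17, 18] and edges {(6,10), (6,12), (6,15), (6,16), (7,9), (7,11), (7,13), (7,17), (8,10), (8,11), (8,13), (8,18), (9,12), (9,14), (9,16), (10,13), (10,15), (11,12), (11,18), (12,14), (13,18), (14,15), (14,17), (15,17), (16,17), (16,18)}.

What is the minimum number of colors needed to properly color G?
χ(G) = 3

Clique number ω(G) = 3 (lower bound: χ ≥ ω).
The clique on [6, 10, 15] has size 3, forcing χ ≥ 3, and the coloring below uses 3 colors, so χ(G) = 3.
A valid 3-coloring: color 1: [7, 8, 12, 15, 16]; color 2: [6, 9, 11, 13, 17]; color 3: [10, 14, 18].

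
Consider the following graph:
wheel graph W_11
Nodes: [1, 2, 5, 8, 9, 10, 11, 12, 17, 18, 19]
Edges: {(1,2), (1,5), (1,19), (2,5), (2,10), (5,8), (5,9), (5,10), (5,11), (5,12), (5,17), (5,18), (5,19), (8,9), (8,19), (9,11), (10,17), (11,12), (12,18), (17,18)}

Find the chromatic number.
χ(G) = 3

Clique number ω(G) = 3 (lower bound: χ ≥ ω).
The clique on [1, 2, 5] has size 3, forcing χ ≥ 3, and the coloring below uses 3 colors, so χ(G) = 3.
A valid 3-coloring: color 1: [5]; color 2: [1, 8, 10, 11, 18]; color 3: [2, 9, 12, 17, 19].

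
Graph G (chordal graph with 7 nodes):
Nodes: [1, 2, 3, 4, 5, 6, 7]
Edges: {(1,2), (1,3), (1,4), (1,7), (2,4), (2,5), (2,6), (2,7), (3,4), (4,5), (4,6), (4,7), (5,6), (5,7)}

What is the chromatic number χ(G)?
Clique number ω(G) = 4 (lower bound: χ ≥ ω).
The clique on [1, 2, 4, 7] has size 4, forcing χ ≥ 4, and the coloring below uses 4 colors, so χ(G) = 4.
A valid 4-coloring: color 1: [4]; color 2: [2, 3]; color 3: [1, 5]; color 4: [6, 7].

χ(G) = 4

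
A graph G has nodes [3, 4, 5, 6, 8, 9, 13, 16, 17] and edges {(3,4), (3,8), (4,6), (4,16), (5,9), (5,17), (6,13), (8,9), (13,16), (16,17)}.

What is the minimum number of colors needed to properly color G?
Clique number ω(G) = 2 (lower bound: χ ≥ ω).
Odd cycle [5, 9, 8, 3, 4, 16, 17] needs 3 colors (χ ≥ 3).
The coloring below uses 3 colors, so χ(G) = 3.
A valid 3-coloring: color 1: [5, 6, 8, 16]; color 2: [4, 9, 13, 17]; color 3: [3].

χ(G) = 3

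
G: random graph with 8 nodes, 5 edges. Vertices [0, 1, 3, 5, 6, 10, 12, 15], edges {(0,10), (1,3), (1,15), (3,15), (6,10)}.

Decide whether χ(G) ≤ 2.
No, G is not 2-colorable

The clique on vertices [1, 3, 15] has size 3 > 2, so it alone needs 3 colors.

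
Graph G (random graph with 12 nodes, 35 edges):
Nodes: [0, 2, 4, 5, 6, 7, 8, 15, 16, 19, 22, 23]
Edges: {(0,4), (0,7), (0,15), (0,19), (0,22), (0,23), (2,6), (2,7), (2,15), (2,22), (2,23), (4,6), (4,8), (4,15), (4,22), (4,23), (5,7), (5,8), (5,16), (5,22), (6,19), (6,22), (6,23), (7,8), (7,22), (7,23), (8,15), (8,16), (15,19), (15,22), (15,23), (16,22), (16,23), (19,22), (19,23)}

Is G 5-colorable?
Yes, G is 5-colorable

A valid 5-coloring: color 1: [8, 22, 23]; color 2: [6, 7, 15, 16]; color 3: [2, 4, 5, 19]; color 4: [0].
(χ(G) = 4 ≤ 5.)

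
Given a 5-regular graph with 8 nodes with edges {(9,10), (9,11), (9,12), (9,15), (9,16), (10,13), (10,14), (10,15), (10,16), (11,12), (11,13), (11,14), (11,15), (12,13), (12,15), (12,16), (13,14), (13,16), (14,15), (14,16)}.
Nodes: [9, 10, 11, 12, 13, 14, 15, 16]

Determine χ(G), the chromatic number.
Clique number ω(G) = 4 (lower bound: χ ≥ ω).
The clique on [9, 11, 12, 15] has size 4, forcing χ ≥ 4, and the coloring below uses 4 colors, so χ(G) = 4.
A valid 4-coloring: color 1: [15, 16]; color 2: [10, 11]; color 3: [12, 14]; color 4: [9, 13].

χ(G) = 4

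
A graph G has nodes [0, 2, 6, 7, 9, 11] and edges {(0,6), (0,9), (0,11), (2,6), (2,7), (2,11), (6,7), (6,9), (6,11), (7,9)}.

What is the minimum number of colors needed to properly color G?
Clique number ω(G) = 3 (lower bound: χ ≥ ω).
Odd cycle [11, 2, 7, 9, 0] needs 3 colors (χ ≥ 3).
Vertex 6 is adjacent to every vertex of [0, 2, 7, 9, 11], which already need 3 colors among themselves, so 6 needs a new color (χ ≥ 4).
The coloring below uses 4 colors, so χ(G) = 4.
A valid 4-coloring: color 1: [6]; color 2: [9, 11]; color 3: [0, 2]; color 4: [7].

χ(G) = 4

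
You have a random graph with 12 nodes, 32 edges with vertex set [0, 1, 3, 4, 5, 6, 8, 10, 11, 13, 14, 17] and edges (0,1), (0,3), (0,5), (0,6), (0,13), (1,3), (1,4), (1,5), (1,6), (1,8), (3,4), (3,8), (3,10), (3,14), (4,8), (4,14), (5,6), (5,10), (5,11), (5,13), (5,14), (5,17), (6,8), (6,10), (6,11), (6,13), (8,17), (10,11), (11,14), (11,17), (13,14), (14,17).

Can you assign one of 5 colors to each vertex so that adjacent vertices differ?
A valid 5-coloring: color 1: [3, 5]; color 2: [4, 6, 17]; color 3: [1, 11, 13]; color 4: [0, 8, 10, 14].
(χ(G) = 4 ≤ 5.)

Yes, G is 5-colorable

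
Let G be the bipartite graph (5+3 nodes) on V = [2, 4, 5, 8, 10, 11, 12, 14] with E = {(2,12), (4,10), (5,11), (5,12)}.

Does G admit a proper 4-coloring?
Yes, G is 4-colorable

A valid 4-coloring: color 1: [2, 4, 5, 8, 14]; color 2: [10, 11, 12].
(χ(G) = 2 ≤ 4.)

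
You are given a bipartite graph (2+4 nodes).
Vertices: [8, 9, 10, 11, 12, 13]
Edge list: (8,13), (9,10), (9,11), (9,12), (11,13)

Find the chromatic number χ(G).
Clique number ω(G) = 2 (lower bound: χ ≥ ω).
The graph is bipartite (no odd cycle), so 2 colors suffice: χ(G) = 2.
A valid 2-coloring: color 1: [9, 13]; color 2: [8, 10, 11, 12].

χ(G) = 2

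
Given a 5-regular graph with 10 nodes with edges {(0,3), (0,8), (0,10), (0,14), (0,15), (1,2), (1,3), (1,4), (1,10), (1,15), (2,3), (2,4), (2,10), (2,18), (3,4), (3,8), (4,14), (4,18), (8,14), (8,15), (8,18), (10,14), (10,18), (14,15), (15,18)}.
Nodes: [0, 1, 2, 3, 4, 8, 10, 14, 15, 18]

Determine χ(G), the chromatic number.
χ(G) = 4

Clique number ω(G) = 4 (lower bound: χ ≥ ω).
The clique on [0, 8, 14, 15] has size 4, forcing χ ≥ 4, and the coloring below uses 4 colors, so χ(G) = 4.
A valid 4-coloring: color 1: [3, 10, 15]; color 2: [4, 8]; color 3: [0, 1, 18]; color 4: [2, 14].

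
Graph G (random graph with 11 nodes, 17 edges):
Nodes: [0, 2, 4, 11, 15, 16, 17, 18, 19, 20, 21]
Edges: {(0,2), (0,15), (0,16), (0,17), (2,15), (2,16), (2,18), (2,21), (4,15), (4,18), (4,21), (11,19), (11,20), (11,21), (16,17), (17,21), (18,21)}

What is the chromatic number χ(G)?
χ(G) = 3

Clique number ω(G) = 3 (lower bound: χ ≥ ω).
The clique on [0, 2, 16] has size 3, forcing χ ≥ 3, and the coloring below uses 3 colors, so χ(G) = 3.
A valid 3-coloring: color 1: [0, 19, 20, 21]; color 2: [2, 4, 11, 17]; color 3: [15, 16, 18].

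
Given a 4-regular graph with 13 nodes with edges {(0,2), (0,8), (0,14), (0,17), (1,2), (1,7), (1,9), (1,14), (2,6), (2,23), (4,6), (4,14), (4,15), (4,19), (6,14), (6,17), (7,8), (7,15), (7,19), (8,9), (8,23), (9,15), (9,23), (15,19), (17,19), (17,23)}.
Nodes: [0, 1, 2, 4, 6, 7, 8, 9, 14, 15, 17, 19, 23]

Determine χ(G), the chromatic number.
Clique number ω(G) = 3 (lower bound: χ ≥ ω).
The clique on [4, 15, 19] has size 3, forcing χ ≥ 3, and the coloring below uses 3 colors, so χ(G) = 3.
A valid 3-coloring: color 1: [2, 8, 14, 15, 17]; color 2: [0, 4, 7, 9]; color 3: [1, 6, 19, 23].

χ(G) = 3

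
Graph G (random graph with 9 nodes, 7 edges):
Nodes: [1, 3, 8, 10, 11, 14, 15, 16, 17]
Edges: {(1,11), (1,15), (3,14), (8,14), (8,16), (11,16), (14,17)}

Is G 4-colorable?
A valid 4-coloring: color 1: [1, 10, 14, 16]; color 2: [3, 8, 11, 15, 17].
(χ(G) = 2 ≤ 4.)

Yes, G is 4-colorable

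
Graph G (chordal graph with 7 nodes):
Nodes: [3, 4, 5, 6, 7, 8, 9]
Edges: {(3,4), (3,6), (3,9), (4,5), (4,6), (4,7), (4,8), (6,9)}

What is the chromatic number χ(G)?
χ(G) = 3

Clique number ω(G) = 3 (lower bound: χ ≥ ω).
The clique on [3, 6, 9] has size 3, forcing χ ≥ 3, and the coloring below uses 3 colors, so χ(G) = 3.
A valid 3-coloring: color 1: [4, 9]; color 2: [5, 6, 7, 8]; color 3: [3].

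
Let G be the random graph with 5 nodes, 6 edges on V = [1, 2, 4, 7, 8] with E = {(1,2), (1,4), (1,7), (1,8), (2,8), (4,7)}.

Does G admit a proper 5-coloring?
Yes, G is 5-colorable

A valid 5-coloring: color 1: [1]; color 2: [2, 4]; color 3: [7, 8].
(χ(G) = 3 ≤ 5.)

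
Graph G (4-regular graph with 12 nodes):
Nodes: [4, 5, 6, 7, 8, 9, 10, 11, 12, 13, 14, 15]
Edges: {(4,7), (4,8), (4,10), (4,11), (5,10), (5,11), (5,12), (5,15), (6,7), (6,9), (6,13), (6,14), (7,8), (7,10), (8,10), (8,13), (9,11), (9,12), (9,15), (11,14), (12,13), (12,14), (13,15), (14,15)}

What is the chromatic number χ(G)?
Clique number ω(G) = 4 (lower bound: χ ≥ ω).
The clique on [4, 7, 8, 10] has size 4, forcing χ ≥ 4, and the coloring below uses 4 colors, so χ(G) = 4.
A valid 4-coloring: color 1: [6, 10, 11, 12, 15]; color 2: [5, 7, 9, 13, 14]; color 3: [8]; color 4: [4].

χ(G) = 4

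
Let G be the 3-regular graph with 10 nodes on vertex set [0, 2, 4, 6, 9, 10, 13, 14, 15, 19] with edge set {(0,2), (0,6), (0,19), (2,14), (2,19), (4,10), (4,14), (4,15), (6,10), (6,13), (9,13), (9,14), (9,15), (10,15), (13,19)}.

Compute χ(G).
Clique number ω(G) = 3 (lower bound: χ ≥ ω).
The clique on [0, 2, 19] has size 3, forcing χ ≥ 3, and the coloring below uses 3 colors, so χ(G) = 3.
A valid 3-coloring: color 1: [2, 4, 6, 9]; color 2: [0, 10, 13, 14]; color 3: [15, 19].

χ(G) = 3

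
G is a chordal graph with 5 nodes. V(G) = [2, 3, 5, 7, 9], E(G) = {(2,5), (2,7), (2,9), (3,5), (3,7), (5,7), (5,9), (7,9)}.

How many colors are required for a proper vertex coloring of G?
Clique number ω(G) = 4 (lower bound: χ ≥ ω).
The clique on [2, 5, 7, 9] has size 4, forcing χ ≥ 4, and the coloring below uses 4 colors, so χ(G) = 4.
A valid 4-coloring: color 1: [7]; color 2: [5]; color 3: [2, 3]; color 4: [9].

χ(G) = 4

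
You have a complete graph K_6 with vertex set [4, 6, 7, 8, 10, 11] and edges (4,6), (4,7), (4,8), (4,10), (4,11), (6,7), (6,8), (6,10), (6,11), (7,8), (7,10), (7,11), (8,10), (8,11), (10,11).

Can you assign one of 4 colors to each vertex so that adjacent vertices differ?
The clique on vertices [4, 6, 7, 8, 10, 11] has size 6 > 4, so it alone needs 6 colors.

No, G is not 4-colorable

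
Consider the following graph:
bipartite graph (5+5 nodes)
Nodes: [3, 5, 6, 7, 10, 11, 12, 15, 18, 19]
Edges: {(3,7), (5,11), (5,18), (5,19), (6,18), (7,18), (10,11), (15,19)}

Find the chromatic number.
Clique number ω(G) = 2 (lower bound: χ ≥ ω).
The graph is bipartite (no odd cycle), so 2 colors suffice: χ(G) = 2.
A valid 2-coloring: color 1: [5, 6, 7, 10, 12, 15]; color 2: [3, 11, 18, 19].

χ(G) = 2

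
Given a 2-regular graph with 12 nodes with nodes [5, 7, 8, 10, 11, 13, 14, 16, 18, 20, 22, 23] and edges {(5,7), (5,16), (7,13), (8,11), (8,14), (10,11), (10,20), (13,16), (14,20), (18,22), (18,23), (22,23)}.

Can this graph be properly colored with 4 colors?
Yes, G is 4-colorable

A valid 4-coloring: color 1: [7, 11, 16, 18, 20]; color 2: [5, 8, 10, 13, 22]; color 3: [14, 23].
(χ(G) = 3 ≤ 4.)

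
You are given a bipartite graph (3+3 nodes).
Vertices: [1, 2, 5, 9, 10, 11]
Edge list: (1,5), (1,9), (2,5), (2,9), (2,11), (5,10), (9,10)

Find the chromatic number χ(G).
Clique number ω(G) = 2 (lower bound: χ ≥ ω).
The graph is bipartite (no odd cycle), so 2 colors suffice: χ(G) = 2.
A valid 2-coloring: color 1: [5, 9, 11]; color 2: [1, 2, 10].

χ(G) = 2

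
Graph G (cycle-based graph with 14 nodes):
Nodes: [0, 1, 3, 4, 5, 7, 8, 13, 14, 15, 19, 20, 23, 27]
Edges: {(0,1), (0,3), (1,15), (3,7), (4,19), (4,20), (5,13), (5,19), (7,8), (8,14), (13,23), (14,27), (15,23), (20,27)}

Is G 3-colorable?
Yes, G is 3-colorable

A valid 3-coloring: color 1: [1, 3, 4, 5, 8, 23, 27]; color 2: [0, 7, 13, 14, 15, 19, 20].
(χ(G) = 2 ≤ 3.)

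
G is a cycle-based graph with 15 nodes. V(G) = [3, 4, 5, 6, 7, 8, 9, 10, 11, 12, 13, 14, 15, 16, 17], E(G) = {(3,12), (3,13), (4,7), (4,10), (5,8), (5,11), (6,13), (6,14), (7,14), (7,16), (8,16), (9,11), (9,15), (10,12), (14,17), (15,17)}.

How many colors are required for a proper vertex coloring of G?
Clique number ω(G) = 2 (lower bound: χ ≥ ω).
Odd cycle [17, 15, 9, 11, 5, 8, 16, 7, 4, 10, 12, 3, 13, 6, 14] needs 3 colors (χ ≥ 3).
The coloring below uses 3 colors, so χ(G) = 3.
A valid 3-coloring: color 1: [4, 8, 11, 12, 13, 14, 15]; color 2: [3, 5, 6, 7, 9, 10, 17]; color 3: [16].

χ(G) = 3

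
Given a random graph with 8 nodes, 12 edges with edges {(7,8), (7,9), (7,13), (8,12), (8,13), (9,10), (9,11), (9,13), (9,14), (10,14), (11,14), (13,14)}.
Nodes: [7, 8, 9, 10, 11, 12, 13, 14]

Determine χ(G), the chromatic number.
Clique number ω(G) = 3 (lower bound: χ ≥ ω).
The clique on [7, 8, 13] has size 3, forcing χ ≥ 3, and the coloring below uses 3 colors, so χ(G) = 3.
A valid 3-coloring: color 1: [8, 9]; color 2: [10, 11, 12, 13]; color 3: [7, 14].

χ(G) = 3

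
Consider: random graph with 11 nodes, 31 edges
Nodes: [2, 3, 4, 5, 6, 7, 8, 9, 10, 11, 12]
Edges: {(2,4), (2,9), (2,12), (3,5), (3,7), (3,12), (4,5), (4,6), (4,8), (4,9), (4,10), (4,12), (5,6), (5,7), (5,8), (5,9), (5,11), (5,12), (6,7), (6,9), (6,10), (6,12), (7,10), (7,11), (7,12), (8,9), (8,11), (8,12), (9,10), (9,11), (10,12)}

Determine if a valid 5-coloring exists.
Yes, G is 5-colorable

A valid 5-coloring: color 1: [9, 12]; color 2: [2, 5, 10]; color 3: [4, 7]; color 4: [3, 6, 8]; color 5: [11].
(χ(G) = 5 ≤ 5.)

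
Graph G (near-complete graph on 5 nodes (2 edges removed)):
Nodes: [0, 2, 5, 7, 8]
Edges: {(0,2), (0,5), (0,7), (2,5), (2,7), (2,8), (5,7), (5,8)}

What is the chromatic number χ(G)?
χ(G) = 4

Clique number ω(G) = 4 (lower bound: χ ≥ ω).
The clique on [0, 2, 5, 7] has size 4, forcing χ ≥ 4, and the coloring below uses 4 colors, so χ(G) = 4.
A valid 4-coloring: color 1: [2]; color 2: [5]; color 3: [0, 8]; color 4: [7].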